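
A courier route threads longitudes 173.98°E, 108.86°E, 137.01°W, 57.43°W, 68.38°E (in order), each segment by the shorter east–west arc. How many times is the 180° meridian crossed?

1

Leg 1: +173.98° → +108.86°, shortest Δλ = -65.12° (west) — does not cross 180°.
Leg 2: +108.86° → -137.01°, shortest Δλ = 114.13° (east) — crosses 180°.
Leg 3: -137.01° → -57.43°, shortest Δλ = 79.58° (east) — does not cross 180°.
Leg 4: -57.43° → +68.38°, shortest Δλ = 125.81° (east) — does not cross 180°.
Total crossings: 1.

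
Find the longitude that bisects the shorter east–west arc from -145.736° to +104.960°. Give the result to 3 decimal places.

Signed shortest Δλ from -145.736° to +104.960° is -109.304°.
Midpoint longitude = -145.736° + (-109.304°)/2 = -145.736° − 54.652° = -200.388°.
Normalise into (−180°, 180°]: +159.612°.
(The naïve average (-145.736 + +104.960)/2 = -20.388° is on the wrong side of the globe.)

+159.612°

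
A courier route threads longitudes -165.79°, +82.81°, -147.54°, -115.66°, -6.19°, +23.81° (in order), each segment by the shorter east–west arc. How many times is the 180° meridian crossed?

2

Leg 1: -165.79° → +82.81°, shortest Δλ = -111.4° (west) — crosses 180°.
Leg 2: +82.81° → -147.54°, shortest Δλ = 129.65° (east) — crosses 180°.
Leg 3: -147.54° → -115.66°, shortest Δλ = 31.88° (east) — does not cross 180°.
Leg 4: -115.66° → -6.19°, shortest Δλ = 109.47° (east) — does not cross 180°.
Leg 5: -6.19° → +23.81°, shortest Δλ = 30.0° (east) — does not cross 180°.
Total crossings: 2.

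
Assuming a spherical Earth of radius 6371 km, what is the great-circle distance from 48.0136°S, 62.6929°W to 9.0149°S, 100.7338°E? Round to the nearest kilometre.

13467 km

Δλ = 100.7338 − -62.6929 = 163.4267°.
Δφ = -9.0149 − -48.0136 = 38.9987°.
a = sin²(Δφ/2) + cos φ₁ · cos φ₂ · sin²(Δλ/2) = 0.758387.
c = 2·atan2(√a, √(1−a)) = 2.11387 rad → d = 6371·c ≈ 13467.49 km.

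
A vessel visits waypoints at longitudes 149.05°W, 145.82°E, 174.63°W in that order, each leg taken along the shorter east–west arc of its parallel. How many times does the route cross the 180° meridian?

2

Leg 1: -149.05° → +145.82°, shortest Δλ = -65.13° (west) — crosses 180°.
Leg 2: +145.82° → -174.63°, shortest Δλ = 39.55° (east) — crosses 180°.
Total crossings: 2.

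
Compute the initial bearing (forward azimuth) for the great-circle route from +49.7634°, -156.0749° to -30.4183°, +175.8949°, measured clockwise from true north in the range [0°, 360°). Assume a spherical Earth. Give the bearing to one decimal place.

204.0°

Δλ = 175.8949 − -156.0749 = 331.9698°; wrapped into (−180°, 180°]: -28.0302°.
θ = atan2( sin Δλ · cos φ₂ , cos φ₁ · sin φ₂ − sin φ₁ · cos φ₂ · cos Δλ )
  = atan2(-0.40525, -0.90813) = -155.951° → normalised to [0°, 360°): 204.049°.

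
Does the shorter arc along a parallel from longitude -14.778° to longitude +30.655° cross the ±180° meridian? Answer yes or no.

No

Signed shortest Δλ = ((30.655 − -14.778 + 180) mod 360) − 180 = 45.433°.
Going east by 45.433° from -14.778° reaches +30.655° without touching 180°.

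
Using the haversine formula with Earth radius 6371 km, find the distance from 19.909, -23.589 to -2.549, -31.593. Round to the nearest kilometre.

2646 km

Δλ = -31.593 − -23.589 = -8.004°.
Δφ = -2.549 − 19.909 = -22.458°.
a = sin²(Δφ/2) + cos φ₁ · cos φ₂ · sin²(Δλ/2) = 0.042495.
c = 2·atan2(√a, √(1−a)) = 0.41527 rad → d = 6371·c ≈ 2645.65 km.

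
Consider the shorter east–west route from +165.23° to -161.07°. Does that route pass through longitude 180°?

Yes

Naïve |-161.07 − 165.23| = 326.3° > 180°, so the shorter arc goes the other way round — across 180°.
Signed shortest Δλ = ((-161.07 − 165.23 + 180) mod 360) − 180 = 33.7°.
Going east by 33.7° from +165.23° passes through 180° before reaching -161.07°.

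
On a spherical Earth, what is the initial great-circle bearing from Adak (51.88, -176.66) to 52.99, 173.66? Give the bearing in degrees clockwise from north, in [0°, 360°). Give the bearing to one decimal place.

284.5°

Δλ = 173.66 − -176.66 = 350.32°; wrapped into (−180°, 180°]: -9.68°.
θ = atan2( sin Δλ · cos φ₂ , cos φ₁ · sin φ₂ − sin φ₁ · cos φ₂ · cos Δλ )
  = atan2(-0.10122, 0.02611) = -75.533° → normalised to [0°, 360°): 284.467°.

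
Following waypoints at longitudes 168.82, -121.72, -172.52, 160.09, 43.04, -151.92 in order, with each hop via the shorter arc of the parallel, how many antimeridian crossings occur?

Leg 1: +168.82° → -121.72°, shortest Δλ = 69.46° (east) — crosses 180°.
Leg 2: -121.72° → -172.52°, shortest Δλ = -50.8° (west) — does not cross 180°.
Leg 3: -172.52° → +160.09°, shortest Δλ = -27.39° (west) — crosses 180°.
Leg 4: +160.09° → +43.04°, shortest Δλ = -117.05° (west) — does not cross 180°.
Leg 5: +43.04° → -151.92°, shortest Δλ = 165.04° (east) — crosses 180°.
Total crossings: 3.

3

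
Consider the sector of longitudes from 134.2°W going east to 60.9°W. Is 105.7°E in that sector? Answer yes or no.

No

Band width going east from -134.2° to -60.9°: ((-60.9 − -134.2) mod 360) = 73.3°.
Offset of +105.7° east of the west edge: ((105.7 − -134.2) mod 360) = 239.9°.
239.9° > 73.3° ⇒ outside.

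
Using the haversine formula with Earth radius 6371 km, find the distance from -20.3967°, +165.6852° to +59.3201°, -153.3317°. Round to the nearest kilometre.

Δλ = -153.3317 − 165.6852 = -319.0169°; wrapped into (−180°, 180°]: 40.9831°.
Δφ = 59.3201 − -20.3967 = 79.7168°.
a = sin²(Δφ/2) + cos φ₁ · cos φ₂ · sin²(Δλ/2) = 0.469352.
c = 2·atan2(√a, √(1−a)) = 1.50946 rad → d = 6371·c ≈ 9616.78 km.

9617 km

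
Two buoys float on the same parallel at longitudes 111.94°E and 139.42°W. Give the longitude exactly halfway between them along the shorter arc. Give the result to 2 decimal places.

Signed shortest Δλ from +111.94° to -139.42° is +108.64°.
Midpoint longitude = +111.94° + (+108.64°)/2 = +111.94° + 54.32° = +166.26°.
(The naïve average (+111.94 + -139.42)/2 = -13.74° is on the wrong side of the globe.)

166.26°E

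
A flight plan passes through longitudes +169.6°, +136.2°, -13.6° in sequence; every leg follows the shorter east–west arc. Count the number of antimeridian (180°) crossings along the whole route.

Leg 1: +169.6° → +136.2°, shortest Δλ = -33.4° (west) — does not cross 180°.
Leg 2: +136.2° → -13.6°, shortest Δλ = -149.8° (west) — does not cross 180°.
Total crossings: 0.

0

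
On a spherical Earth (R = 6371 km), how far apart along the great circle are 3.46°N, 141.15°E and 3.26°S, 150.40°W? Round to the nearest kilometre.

Δλ = -150.40 − 141.15 = -291.55°; wrapped into (−180°, 180°]: 68.45°.
Δφ = -3.26 − 3.46 = -6.72°.
a = sin²(Δφ/2) + cos φ₁ · cos φ₂ · sin²(Δλ/2) = 0.318691.
c = 2·atan2(√a, √(1−a)) = 1.19972 rad → d = 6371·c ≈ 7643.42 km.

7643 km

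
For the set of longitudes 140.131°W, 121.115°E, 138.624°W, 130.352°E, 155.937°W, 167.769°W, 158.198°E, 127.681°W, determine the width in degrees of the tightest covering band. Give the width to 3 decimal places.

Sort the longitudes: -167.769°, -155.937°, -140.131°, -138.624°, -127.681°, +121.115°, +130.352°, +158.198°.
Eastward gaps between consecutive values (wrapping around): 11.832°, 15.806°, 1.507°, 10.943°, 248.796°, 9.237°, 27.846°, 34.033°.
Largest gap = 248.796° ⇒ minimal covering band is its complement: 360° − 248.796° = 111.204°.
Band runs from +121.115° eastward to -127.681°, crossing the antimeridian.

111.204°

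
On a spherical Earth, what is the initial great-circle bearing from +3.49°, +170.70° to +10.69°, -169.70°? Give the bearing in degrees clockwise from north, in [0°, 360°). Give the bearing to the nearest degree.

Δλ = -169.70 − 170.70 = -340.40°; wrapped into (−180°, 180°]: 19.60°.
θ = atan2( sin Δλ · cos φ₂ , cos φ₁ · sin φ₂ − sin φ₁ · cos φ₂ · cos Δλ )
  = atan2(0.32963, 0.12880) = 68.657° → normalised to [0°, 360°): 68.657°.

69°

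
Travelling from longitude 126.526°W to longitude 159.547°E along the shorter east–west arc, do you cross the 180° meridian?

Naïve |159.547 − -126.526| = 286.073° > 180°, so the shorter arc goes the other way round — across 180°.
Signed shortest Δλ = ((159.547 − -126.526 + 180) mod 360) − 180 = -73.927°.
Going west by 73.927° from -126.526° passes through 180° before reaching +159.547°.

Yes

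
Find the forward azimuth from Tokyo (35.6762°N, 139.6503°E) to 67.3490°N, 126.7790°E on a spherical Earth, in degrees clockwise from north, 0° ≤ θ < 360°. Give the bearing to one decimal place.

Δλ = 126.7790 − 139.6503 = -12.8713°.
θ = atan2( sin Δλ · cos φ₂ , cos φ₁ · sin φ₂ − sin φ₁ · cos φ₂ · cos Δλ )
  = atan2(-0.08579, 0.53071) = -9.182° → normalised to [0°, 360°): 350.818°.

350.8°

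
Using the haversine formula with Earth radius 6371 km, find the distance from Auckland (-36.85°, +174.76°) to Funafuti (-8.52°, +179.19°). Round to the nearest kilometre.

Δλ = 179.19 − 174.76 = 4.43°.
Δφ = -8.52 − -36.85 = 28.33°.
a = sin²(Δφ/2) + cos φ₁ · cos φ₂ · sin²(Δλ/2) = 0.061068.
c = 2·atan2(√a, √(1−a)) = 0.49941 rad → d = 6371·c ≈ 3181.75 km.

3182 km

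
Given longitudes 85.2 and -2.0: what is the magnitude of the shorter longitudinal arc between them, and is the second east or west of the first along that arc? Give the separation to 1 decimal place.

Raw difference: -2.0 − 85.2 = -87.2°.
Normalise into (−180°, 180°]: -87.2° stays -87.2°.
Negative ⇒ the second point lies to the west; separation 87.2°.

87.2° west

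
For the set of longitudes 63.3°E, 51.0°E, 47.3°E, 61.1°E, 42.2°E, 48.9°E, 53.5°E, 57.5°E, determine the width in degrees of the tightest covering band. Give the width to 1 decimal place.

Sort the longitudes: +42.2°, +47.3°, +48.9°, +51.0°, +53.5°, +57.5°, +61.1°, +63.3°.
Eastward gaps between consecutive values (wrapping around): 5.1°, 1.6°, 2.1°, 2.5°, 4.0°, 3.6°, 2.2°, 338.9°.
Largest gap = 338.9° ⇒ minimal covering band is its complement: 360° − 338.9° = 21.1°.
Band runs from +42.2° eastward to +63.3°.

21.1°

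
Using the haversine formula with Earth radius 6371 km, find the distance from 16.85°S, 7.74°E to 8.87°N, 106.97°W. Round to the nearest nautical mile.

Δλ = -106.97 − 7.74 = -114.71°.
Δφ = 8.87 − -16.85 = 25.72°.
a = sin²(Δφ/2) + cos φ₁ · cos φ₂ · sin²(Δλ/2) = 0.719995.
c = 2·atan2(√a, √(1−a)) = 2.02638 rad → d = 6371·c ≈ 12910.09 km ≈ 6970.89 nmi.

6971 nmi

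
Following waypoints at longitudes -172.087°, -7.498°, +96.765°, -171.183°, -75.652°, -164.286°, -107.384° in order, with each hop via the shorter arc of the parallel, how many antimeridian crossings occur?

1

Leg 1: -172.087° → -7.498°, shortest Δλ = 164.589° (east) — does not cross 180°.
Leg 2: -7.498° → +96.765°, shortest Δλ = 104.263° (east) — does not cross 180°.
Leg 3: +96.765° → -171.183°, shortest Δλ = 92.052° (east) — crosses 180°.
Leg 4: -171.183° → -75.652°, shortest Δλ = 95.531° (east) — does not cross 180°.
Leg 5: -75.652° → -164.286°, shortest Δλ = -88.634° (west) — does not cross 180°.
Leg 6: -164.286° → -107.384°, shortest Δλ = 56.902° (east) — does not cross 180°.
Total crossings: 1.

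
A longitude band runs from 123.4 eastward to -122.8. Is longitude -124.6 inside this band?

Band width going east from +123.4° to -122.8°: ((-122.8 − 123.4) mod 360) = 113.8°.
Offset of -124.6° east of the west edge: ((-124.6 − 123.4) mod 360) = 112.0°.
112.0° ≤ 113.8° ⇒ inside.

Yes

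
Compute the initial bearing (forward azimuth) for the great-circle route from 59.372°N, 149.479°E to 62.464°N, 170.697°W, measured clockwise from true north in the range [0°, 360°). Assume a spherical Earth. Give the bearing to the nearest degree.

64°

Δλ = -170.697 − 149.479 = -320.176°; wrapped into (−180°, 180°]: 39.824°.
θ = atan2( sin Δλ · cos φ₂ , cos φ₁ · sin φ₂ − sin φ₁ · cos φ₂ · cos Δλ )
  = atan2(0.29608, 0.14623) = 63.716° → normalised to [0°, 360°): 63.716°.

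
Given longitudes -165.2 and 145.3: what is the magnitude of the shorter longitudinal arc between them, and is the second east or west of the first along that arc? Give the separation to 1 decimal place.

49.5° west

Raw difference: 145.3 − -165.2 = 310.5°.
Normalise into (−180°, 180°]: 310.5° − 360° = -49.5°.
Negative ⇒ the second point lies to the west; separation 49.5°.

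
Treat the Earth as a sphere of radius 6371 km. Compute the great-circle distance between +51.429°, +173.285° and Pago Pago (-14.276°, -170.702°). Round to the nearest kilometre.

7469 km

Δλ = -170.702 − 173.285 = -343.987°; wrapped into (−180°, 180°]: 16.013°.
Δφ = -14.276 − 51.429 = -65.705°.
a = sin²(Δφ/2) + cos φ₁ · cos φ₂ · sin²(Δλ/2) = 0.306005.
c = 2·atan2(√a, √(1−a)) = 1.17235 rad → d = 6371·c ≈ 7469.02 km.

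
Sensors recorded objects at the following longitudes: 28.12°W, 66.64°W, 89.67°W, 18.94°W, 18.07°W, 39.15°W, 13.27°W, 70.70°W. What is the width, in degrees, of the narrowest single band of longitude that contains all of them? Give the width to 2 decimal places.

Sort the longitudes: -89.67°, -70.70°, -66.64°, -39.15°, -28.12°, -18.94°, -18.07°, -13.27°.
Eastward gaps between consecutive values (wrapping around): 18.97°, 4.06°, 27.49°, 11.03°, 9.18°, 0.87°, 4.80°, 283.60°.
Largest gap = 283.60° ⇒ minimal covering band is its complement: 360° − 283.60° = 76.40°.
Band runs from -89.67° eastward to -13.27°.

76.40°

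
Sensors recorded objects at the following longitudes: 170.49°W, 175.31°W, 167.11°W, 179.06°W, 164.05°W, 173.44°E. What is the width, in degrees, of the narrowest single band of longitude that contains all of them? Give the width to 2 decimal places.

Sort the longitudes: -179.06°, -175.31°, -170.49°, -167.11°, -164.05°, +173.44°.
Eastward gaps between consecutive values (wrapping around): 3.75°, 4.82°, 3.38°, 3.06°, 337.49°, 7.50°.
Largest gap = 337.49° ⇒ minimal covering band is its complement: 360° − 337.49° = 22.51°.
Band runs from +173.44° eastward to -164.05°, crossing the antimeridian.

22.51°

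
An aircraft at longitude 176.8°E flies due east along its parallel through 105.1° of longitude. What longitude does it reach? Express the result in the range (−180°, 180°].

78.1°W

Start at +176.8°; shift +105.1° → +281.9°.
+281.9° lies outside (−180°, 180°]; subtract 360° → -78.1°.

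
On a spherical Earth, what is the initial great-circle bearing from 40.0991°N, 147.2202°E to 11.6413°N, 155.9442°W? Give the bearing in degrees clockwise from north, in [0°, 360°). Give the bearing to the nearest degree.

103°

Δλ = -155.9442 − 147.2202 = -303.1644°; wrapped into (−180°, 180°]: 56.8356°.
θ = atan2( sin Δλ · cos φ₂ , cos φ₁ · sin φ₂ − sin φ₁ · cos φ₂ · cos Δλ )
  = atan2(0.81989, -0.19076) = 103.098° → normalised to [0°, 360°): 103.098°.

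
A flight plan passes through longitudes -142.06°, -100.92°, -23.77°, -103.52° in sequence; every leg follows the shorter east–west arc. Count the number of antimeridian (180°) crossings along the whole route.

0

Leg 1: -142.06° → -100.92°, shortest Δλ = 41.14° (east) — does not cross 180°.
Leg 2: -100.92° → -23.77°, shortest Δλ = 77.15° (east) — does not cross 180°.
Leg 3: -23.77° → -103.52°, shortest Δλ = -79.75° (west) — does not cross 180°.
Total crossings: 0.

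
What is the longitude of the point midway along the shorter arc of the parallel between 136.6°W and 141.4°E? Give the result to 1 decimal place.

177.6°W

Signed shortest Δλ from -136.6° to +141.4° is -82.0°.
Midpoint longitude = -136.6° + (-82.0°)/2 = -136.6° − 41.0° = -177.6°.
(The naïve average (-136.6 + +141.4)/2 = 2.4° is on the wrong side of the globe.)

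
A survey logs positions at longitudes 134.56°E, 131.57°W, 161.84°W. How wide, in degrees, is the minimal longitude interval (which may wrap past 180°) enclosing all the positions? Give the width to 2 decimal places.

93.87°

Sort the longitudes: -161.84°, -131.57°, +134.56°.
Eastward gaps between consecutive values (wrapping around): 30.27°, 266.13°, 63.60°.
Largest gap = 266.13° ⇒ minimal covering band is its complement: 360° − 266.13° = 93.87°.
Band runs from +134.56° eastward to -131.57°, crossing the antimeridian.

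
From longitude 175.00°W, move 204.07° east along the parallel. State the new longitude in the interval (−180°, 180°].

29.07°E

Start at -175.00°; shift +204.07° → +29.07°.
+29.07° already lies in (−180°, 180°].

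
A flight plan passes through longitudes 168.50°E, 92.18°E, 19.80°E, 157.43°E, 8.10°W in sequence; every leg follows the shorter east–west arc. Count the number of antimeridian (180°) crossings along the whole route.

0

Leg 1: +168.50° → +92.18°, shortest Δλ = -76.32° (west) — does not cross 180°.
Leg 2: +92.18° → +19.80°, shortest Δλ = -72.38° (west) — does not cross 180°.
Leg 3: +19.80° → +157.43°, shortest Δλ = 137.63° (east) — does not cross 180°.
Leg 4: +157.43° → -8.10°, shortest Δλ = -165.53° (west) — does not cross 180°.
Total crossings: 0.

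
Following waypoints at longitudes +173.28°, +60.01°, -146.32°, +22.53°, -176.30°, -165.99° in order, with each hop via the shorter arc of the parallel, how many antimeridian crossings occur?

Leg 1: +173.28° → +60.01°, shortest Δλ = -113.27° (west) — does not cross 180°.
Leg 2: +60.01° → -146.32°, shortest Δλ = 153.67° (east) — crosses 180°.
Leg 3: -146.32° → +22.53°, shortest Δλ = 168.85° (east) — does not cross 180°.
Leg 4: +22.53° → -176.30°, shortest Δλ = 161.17° (east) — crosses 180°.
Leg 5: -176.30° → -165.99°, shortest Δλ = 10.31° (east) — does not cross 180°.
Total crossings: 2.

2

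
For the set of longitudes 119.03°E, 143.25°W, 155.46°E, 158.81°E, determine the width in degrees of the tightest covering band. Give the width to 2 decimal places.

Sort the longitudes: -143.25°, +119.03°, +155.46°, +158.81°.
Eastward gaps between consecutive values (wrapping around): 262.28°, 36.43°, 3.35°, 57.94°.
Largest gap = 262.28° ⇒ minimal covering band is its complement: 360° − 262.28° = 97.72°.
Band runs from +119.03° eastward to -143.25°, crossing the antimeridian.

97.72°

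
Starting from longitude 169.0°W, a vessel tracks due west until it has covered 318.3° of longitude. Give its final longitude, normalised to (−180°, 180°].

127.3°W

Start at -169.0°; shift −318.3° → -487.3°.
-487.3° lies outside (−180°, 180°]; add 360° → -127.3°.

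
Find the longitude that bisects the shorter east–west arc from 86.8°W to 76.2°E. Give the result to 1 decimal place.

Signed shortest Δλ from -86.8° to +76.2° is +163.0°.
Midpoint longitude = -86.8° + (+163.0°)/2 = -86.8° + 81.5° = -5.3°.

5.3°W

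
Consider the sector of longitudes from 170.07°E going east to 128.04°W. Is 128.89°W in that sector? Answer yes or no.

Band width going east from +170.07° to -128.04°: ((-128.04 − 170.07) mod 360) = 61.89°.
Offset of -128.89° east of the west edge: ((-128.89 − 170.07) mod 360) = 61.04°.
61.04° ≤ 61.89° ⇒ inside.

Yes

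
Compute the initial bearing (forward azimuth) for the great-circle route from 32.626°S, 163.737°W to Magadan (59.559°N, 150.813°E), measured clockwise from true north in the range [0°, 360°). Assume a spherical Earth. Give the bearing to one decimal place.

Δλ = 150.813 − -163.737 = 314.550°; wrapped into (−180°, 180°]: -45.450°.
θ = atan2( sin Δλ · cos φ₂ , cos φ₁ · sin φ₂ − sin φ₁ · cos φ₂ · cos Δλ )
  = atan2(-0.36106, 0.91774) = -21.476° → normalised to [0°, 360°): 338.524°.

338.5°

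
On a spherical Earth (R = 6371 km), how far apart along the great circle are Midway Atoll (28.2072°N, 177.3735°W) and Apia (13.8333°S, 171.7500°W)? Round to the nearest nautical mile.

2545 nmi

Δλ = -171.7500 − -177.3735 = 5.6235°.
Δφ = -13.8333 − 28.2072 = -42.0405°.
a = sin²(Δφ/2) + cos φ₁ · cos φ₂ · sin²(Δλ/2) = 0.130723.
c = 2·atan2(√a, √(1−a)) = 0.73987 rad → d = 6371·c ≈ 4713.74 km ≈ 2545.21 nmi.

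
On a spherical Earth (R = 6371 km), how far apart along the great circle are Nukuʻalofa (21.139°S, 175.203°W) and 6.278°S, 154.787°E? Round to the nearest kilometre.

3627 km

Δλ = 154.787 − -175.203 = 329.990°; wrapped into (−180°, 180°]: -30.010°.
Δφ = -6.278 − -21.139 = 14.861°.
a = sin²(Δφ/2) + cos φ₁ · cos φ₂ · sin²(Δλ/2) = 0.078870.
c = 2·atan2(√a, √(1−a)) = 0.56933 rad → d = 6371·c ≈ 3627.23 km.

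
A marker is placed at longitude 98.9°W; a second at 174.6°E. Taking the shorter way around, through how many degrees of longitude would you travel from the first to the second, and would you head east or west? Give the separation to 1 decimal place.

Raw difference: 174.6 − -98.9 = 273.5°.
Normalise into (−180°, 180°]: 273.5° − 360° = -86.5°.
Negative ⇒ the second point lies to the west; separation 86.5°.

86.5° west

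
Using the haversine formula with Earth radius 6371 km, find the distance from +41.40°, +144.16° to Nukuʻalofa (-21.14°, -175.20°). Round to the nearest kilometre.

Δλ = -175.20 − 144.16 = -319.36°; wrapped into (−180°, 180°]: 40.64°.
Δφ = -21.14 − 41.40 = -62.54°.
a = sin²(Δφ/2) + cos φ₁ · cos φ₂ · sin²(Δλ/2) = 0.353805.
c = 2·atan2(√a, √(1−a)) = 1.27407 rad → d = 6371·c ≈ 8117.11 km.

8117 km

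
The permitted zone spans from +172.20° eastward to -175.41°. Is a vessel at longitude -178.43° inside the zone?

Yes

Band width going east from +172.20° to -175.41°: ((-175.41 − 172.20) mod 360) = 12.39°.
Offset of -178.43° east of the west edge: ((-178.43 − 172.20) mod 360) = 9.37°.
9.37° ≤ 12.39° ⇒ inside.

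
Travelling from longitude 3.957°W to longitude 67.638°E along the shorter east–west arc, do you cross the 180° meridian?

Signed shortest Δλ = ((67.638 − -3.957 + 180) mod 360) − 180 = 71.595°.
Going east by 71.595° from -3.957° reaches +67.638° without touching 180°.

No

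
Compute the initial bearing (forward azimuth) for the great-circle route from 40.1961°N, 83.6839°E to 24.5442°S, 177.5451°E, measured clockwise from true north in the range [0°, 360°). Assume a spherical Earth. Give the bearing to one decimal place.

107.0°

Δλ = 177.5451 − 83.6839 = 93.8612°.
θ = atan2( sin Δλ · cos φ₂ , cos φ₁ · sin φ₂ − sin φ₁ · cos φ₂ · cos Δλ )
  = atan2(0.90758, -0.27776) = 107.017° → normalised to [0°, 360°): 107.017°.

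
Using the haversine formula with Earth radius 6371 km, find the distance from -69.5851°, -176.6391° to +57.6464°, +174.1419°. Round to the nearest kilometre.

Δλ = 174.1419 − -176.6391 = 350.7810°; wrapped into (−180°, 180°]: -9.2190°.
Δφ = 57.6464 − -69.5851 = 127.2315°.
a = sin²(Δφ/2) + cos φ₁ · cos φ₂ · sin²(Δλ/2) = 0.803724.
c = 2·atan2(√a, √(1−a)) = 2.22364 rad → d = 6371·c ≈ 14166.81 km.

14167 km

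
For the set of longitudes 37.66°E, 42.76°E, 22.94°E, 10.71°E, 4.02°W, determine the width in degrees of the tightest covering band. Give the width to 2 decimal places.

46.78°

Sort the longitudes: -4.02°, +10.71°, +22.94°, +37.66°, +42.76°.
Eastward gaps between consecutive values (wrapping around): 14.73°, 12.23°, 14.72°, 5.10°, 313.22°.
Largest gap = 313.22° ⇒ minimal covering band is its complement: 360° − 313.22° = 46.78°.
Band runs from -4.02° eastward to +42.76°.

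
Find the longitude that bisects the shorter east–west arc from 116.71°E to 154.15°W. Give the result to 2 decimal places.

161.28°E

Signed shortest Δλ from +116.71° to -154.15° is +89.14°.
Midpoint longitude = +116.71° + (+89.14°)/2 = +116.71° + 44.57° = +161.28°.
(The naïve average (+116.71 + -154.15)/2 = -18.72° is on the wrong side of the globe.)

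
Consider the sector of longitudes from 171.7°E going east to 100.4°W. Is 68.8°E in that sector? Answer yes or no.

No

Band width going east from +171.7° to -100.4°: ((-100.4 − 171.7) mod 360) = 87.9°.
Offset of +68.8° east of the west edge: ((68.8 − 171.7) mod 360) = 257.1°.
257.1° > 87.9° ⇒ outside.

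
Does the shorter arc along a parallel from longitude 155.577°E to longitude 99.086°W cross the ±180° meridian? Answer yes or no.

Naïve |-99.086 − 155.577| = 254.663° > 180°, so the shorter arc goes the other way round — across 180°.
Signed shortest Δλ = ((-99.086 − 155.577 + 180) mod 360) − 180 = 105.337°.
Going east by 105.337° from +155.577° passes through 180° before reaching -99.086°.

Yes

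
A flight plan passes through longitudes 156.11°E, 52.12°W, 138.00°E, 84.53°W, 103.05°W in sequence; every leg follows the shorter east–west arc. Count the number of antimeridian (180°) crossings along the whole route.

3

Leg 1: +156.11° → -52.12°, shortest Δλ = 151.77° (east) — crosses 180°.
Leg 2: -52.12° → +138.00°, shortest Δλ = -169.88° (west) — crosses 180°.
Leg 3: +138.00° → -84.53°, shortest Δλ = 137.47° (east) — crosses 180°.
Leg 4: -84.53° → -103.05°, shortest Δλ = -18.52° (west) — does not cross 180°.
Total crossings: 3.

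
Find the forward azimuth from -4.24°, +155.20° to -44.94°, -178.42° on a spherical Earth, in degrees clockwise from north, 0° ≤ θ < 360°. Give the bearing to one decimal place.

Δλ = -178.42 − 155.20 = -333.62°; wrapped into (−180°, 180°]: 26.38°.
θ = atan2( sin Δλ · cos φ₂ , cos φ₁ · sin φ₂ − sin φ₁ · cos φ₂ · cos Δλ )
  = atan2(0.31451, -0.65755) = 154.438° → normalised to [0°, 360°): 154.438°.

154.4°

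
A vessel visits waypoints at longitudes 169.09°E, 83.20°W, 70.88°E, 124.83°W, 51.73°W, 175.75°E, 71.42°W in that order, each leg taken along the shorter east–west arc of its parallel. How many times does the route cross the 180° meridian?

Leg 1: +169.09° → -83.20°, shortest Δλ = 107.71° (east) — crosses 180°.
Leg 2: -83.20° → +70.88°, shortest Δλ = 154.08° (east) — does not cross 180°.
Leg 3: +70.88° → -124.83°, shortest Δλ = 164.29° (east) — crosses 180°.
Leg 4: -124.83° → -51.73°, shortest Δλ = 73.1° (east) — does not cross 180°.
Leg 5: -51.73° → +175.75°, shortest Δλ = -132.52° (west) — crosses 180°.
Leg 6: +175.75° → -71.42°, shortest Δλ = 112.83° (east) — crosses 180°.
Total crossings: 4.

4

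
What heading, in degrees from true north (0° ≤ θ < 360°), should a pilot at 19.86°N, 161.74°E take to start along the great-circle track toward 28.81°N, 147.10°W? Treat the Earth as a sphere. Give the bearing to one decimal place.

68.7°

Δλ = -147.10 − 161.74 = -308.84°; wrapped into (−180°, 180°]: 51.16°.
θ = atan2( sin Δλ · cos φ₂ , cos φ₁ · sin φ₂ − sin φ₁ · cos φ₂ · cos Δλ )
  = atan2(0.68249, 0.26656) = 68.666° → normalised to [0°, 360°): 68.666°.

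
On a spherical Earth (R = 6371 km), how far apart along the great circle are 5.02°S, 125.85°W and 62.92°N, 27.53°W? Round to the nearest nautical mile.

5899 nmi

Δλ = -27.53 − -125.85 = 98.32°.
Δφ = 62.92 − -5.02 = 67.94°.
a = sin²(Δφ/2) + cos φ₁ · cos φ₂ · sin²(Δλ/2) = 0.571766.
c = 2·atan2(√a, √(1−a)) = 1.71482 rad → d = 6371·c ≈ 10925.15 km ≈ 5899.11 nmi.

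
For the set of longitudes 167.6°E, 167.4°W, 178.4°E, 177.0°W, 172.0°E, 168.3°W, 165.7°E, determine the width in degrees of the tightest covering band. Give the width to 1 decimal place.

Sort the longitudes: -177.0°, -168.3°, -167.4°, +165.7°, +167.6°, +172.0°, +178.4°.
Eastward gaps between consecutive values (wrapping around): 8.7°, 0.9°, 333.1°, 1.9°, 4.4°, 6.4°, 4.6°.
Largest gap = 333.1° ⇒ minimal covering band is its complement: 360° − 333.1° = 26.9°.
Band runs from +165.7° eastward to -167.4°, crossing the antimeridian.

26.9°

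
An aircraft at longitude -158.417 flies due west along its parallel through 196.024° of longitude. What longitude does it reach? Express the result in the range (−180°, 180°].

Start at -158.417°; shift −196.024° → -354.441°.
-354.441° lies outside (−180°, 180°]; add 360° → +5.559°.

+5.559°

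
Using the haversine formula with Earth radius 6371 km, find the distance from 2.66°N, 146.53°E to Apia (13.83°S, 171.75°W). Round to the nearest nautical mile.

2674 nmi

Δλ = -171.75 − 146.53 = -318.28°; wrapped into (−180°, 180°]: 41.72°.
Δφ = -13.83 − 2.66 = -16.49°.
a = sin²(Δφ/2) + cos φ₁ · cos φ₂ · sin²(Δλ/2) = 0.143554.
c = 2·atan2(√a, √(1−a)) = 0.77718 rad → d = 6371·c ≈ 4951.43 km ≈ 2673.56 nmi.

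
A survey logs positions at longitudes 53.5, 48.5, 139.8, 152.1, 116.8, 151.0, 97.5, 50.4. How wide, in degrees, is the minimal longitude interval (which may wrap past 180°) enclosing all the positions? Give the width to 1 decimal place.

103.6°

Sort the longitudes: +48.5°, +50.4°, +53.5°, +97.5°, +116.8°, +139.8°, +151.0°, +152.1°.
Eastward gaps between consecutive values (wrapping around): 1.9°, 3.1°, 44.0°, 19.3°, 23.0°, 11.2°, 1.1°, 256.4°.
Largest gap = 256.4° ⇒ minimal covering band is its complement: 360° − 256.4° = 103.6°.
Band runs from +48.5° eastward to +152.1°.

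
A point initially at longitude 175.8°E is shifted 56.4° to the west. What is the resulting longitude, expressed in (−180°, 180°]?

Start at +175.8°; shift −56.4° → +119.4°.
+119.4° already lies in (−180°, 180°].

119.4°E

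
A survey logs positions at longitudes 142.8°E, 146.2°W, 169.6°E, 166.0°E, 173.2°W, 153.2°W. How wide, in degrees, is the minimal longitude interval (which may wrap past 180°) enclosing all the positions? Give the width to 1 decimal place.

Sort the longitudes: -173.2°, -153.2°, -146.2°, +142.8°, +166.0°, +169.6°.
Eastward gaps between consecutive values (wrapping around): 20.0°, 7.0°, 289.0°, 23.2°, 3.6°, 17.2°.
Largest gap = 289.0° ⇒ minimal covering band is its complement: 360° − 289.0° = 71.0°.
Band runs from +142.8° eastward to -146.2°, crossing the antimeridian.

71.0°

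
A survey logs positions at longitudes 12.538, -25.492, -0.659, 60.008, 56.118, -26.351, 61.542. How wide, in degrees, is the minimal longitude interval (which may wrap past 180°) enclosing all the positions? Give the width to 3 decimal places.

87.893°

Sort the longitudes: -26.351°, -25.492°, -0.659°, +12.538°, +56.118°, +60.008°, +61.542°.
Eastward gaps between consecutive values (wrapping around): 0.859°, 24.833°, 13.197°, 43.580°, 3.890°, 1.534°, 272.107°.
Largest gap = 272.107° ⇒ minimal covering band is its complement: 360° − 272.107° = 87.893°.
Band runs from -26.351° eastward to +61.542°.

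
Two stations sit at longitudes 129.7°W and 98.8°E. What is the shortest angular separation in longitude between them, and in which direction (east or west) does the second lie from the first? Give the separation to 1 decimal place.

131.5° west

Raw difference: 98.8 − -129.7 = 228.5°.
Normalise into (−180°, 180°]: 228.5° − 360° = -131.5°.
Negative ⇒ the second point lies to the west; separation 131.5°.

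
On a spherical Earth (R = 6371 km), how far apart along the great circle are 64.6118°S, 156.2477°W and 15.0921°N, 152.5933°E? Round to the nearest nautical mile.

Δλ = 152.5933 − -156.2477 = 308.8410°; wrapped into (−180°, 180°]: -51.1590°.
Δφ = 15.0921 − -64.6118 = 79.7039°.
a = sin²(Δφ/2) + cos φ₁ · cos φ₂ · sin²(Δλ/2) = 0.487803.
c = 2·atan2(√a, √(1−a)) = 1.54640 rad → d = 6371·c ≈ 9852.11 km ≈ 5319.71 nmi.

5320 nmi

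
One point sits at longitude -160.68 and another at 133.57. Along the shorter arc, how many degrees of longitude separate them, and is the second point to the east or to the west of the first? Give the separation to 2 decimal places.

65.75° west

Raw difference: 133.57 − -160.68 = 294.25°.
Normalise into (−180°, 180°]: 294.25° − 360° = -65.75°.
Negative ⇒ the second point lies to the west; separation 65.75°.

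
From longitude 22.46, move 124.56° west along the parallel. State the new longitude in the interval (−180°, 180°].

-102.10°

Start at +22.46°; shift −124.56° → -102.10°.
-102.10° already lies in (−180°, 180°].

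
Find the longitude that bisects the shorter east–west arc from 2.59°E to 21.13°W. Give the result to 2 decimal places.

Signed shortest Δλ from +2.59° to -21.13° is -23.72°.
Midpoint longitude = +2.59° + (-23.72°)/2 = +2.59° − 11.86° = -9.27°.

9.27°W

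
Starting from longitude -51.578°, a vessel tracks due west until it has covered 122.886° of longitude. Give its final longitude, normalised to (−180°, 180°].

-174.464°

Start at -51.578°; shift −122.886° → -174.464°.
-174.464° already lies in (−180°, 180°].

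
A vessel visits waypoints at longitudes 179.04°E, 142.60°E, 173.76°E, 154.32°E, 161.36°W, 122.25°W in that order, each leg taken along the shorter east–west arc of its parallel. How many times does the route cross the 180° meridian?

1

Leg 1: +179.04° → +142.60°, shortest Δλ = -36.44° (west) — does not cross 180°.
Leg 2: +142.60° → +173.76°, shortest Δλ = 31.16° (east) — does not cross 180°.
Leg 3: +173.76° → +154.32°, shortest Δλ = -19.44° (west) — does not cross 180°.
Leg 4: +154.32° → -161.36°, shortest Δλ = 44.32° (east) — crosses 180°.
Leg 5: -161.36° → -122.25°, shortest Δλ = 39.11° (east) — does not cross 180°.
Total crossings: 1.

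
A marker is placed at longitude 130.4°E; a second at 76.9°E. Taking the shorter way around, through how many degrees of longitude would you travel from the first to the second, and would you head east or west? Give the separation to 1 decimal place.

Raw difference: 76.9 − 130.4 = -53.5°.
Normalise into (−180°, 180°]: -53.5° stays -53.5°.
Negative ⇒ the second point lies to the west; separation 53.5°.

53.5° west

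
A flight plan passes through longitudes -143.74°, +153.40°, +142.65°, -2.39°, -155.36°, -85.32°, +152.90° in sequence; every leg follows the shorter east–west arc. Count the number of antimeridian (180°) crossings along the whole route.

Leg 1: -143.74° → +153.40°, shortest Δλ = -62.86° (west) — crosses 180°.
Leg 2: +153.40° → +142.65°, shortest Δλ = -10.75° (west) — does not cross 180°.
Leg 3: +142.65° → -2.39°, shortest Δλ = -145.04° (west) — does not cross 180°.
Leg 4: -2.39° → -155.36°, shortest Δλ = -152.97° (west) — does not cross 180°.
Leg 5: -155.36° → -85.32°, shortest Δλ = 70.04° (east) — does not cross 180°.
Leg 6: -85.32° → +152.90°, shortest Δλ = -121.78° (west) — crosses 180°.
Total crossings: 2.

2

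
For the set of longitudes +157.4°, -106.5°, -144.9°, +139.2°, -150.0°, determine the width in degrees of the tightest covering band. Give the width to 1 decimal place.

114.3°

Sort the longitudes: -150.0°, -144.9°, -106.5°, +139.2°, +157.4°.
Eastward gaps between consecutive values (wrapping around): 5.1°, 38.4°, 245.7°, 18.2°, 52.6°.
Largest gap = 245.7° ⇒ minimal covering band is its complement: 360° − 245.7° = 114.3°.
Band runs from +139.2° eastward to -106.5°, crossing the antimeridian.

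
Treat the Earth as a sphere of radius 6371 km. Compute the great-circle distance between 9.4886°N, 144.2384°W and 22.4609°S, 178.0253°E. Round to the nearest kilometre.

5433 km

Δλ = 178.0253 − -144.2384 = 322.2637°; wrapped into (−180°, 180°]: -37.7363°.
Δφ = -22.4609 − 9.4886 = -31.9495°.
a = sin²(Δφ/2) + cos φ₁ · cos φ₂ · sin²(Δλ/2) = 0.171069.
c = 2·atan2(√a, √(1−a)) = 0.85282 rad → d = 6371·c ≈ 5433.31 km.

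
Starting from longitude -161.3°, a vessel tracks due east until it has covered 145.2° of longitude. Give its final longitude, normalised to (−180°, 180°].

Start at -161.3°; shift +145.2° → -16.1°.
-16.1° already lies in (−180°, 180°].

-16.1°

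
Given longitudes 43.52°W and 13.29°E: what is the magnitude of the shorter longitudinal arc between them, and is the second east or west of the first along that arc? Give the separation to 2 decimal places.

56.81° east

Raw difference: 13.29 − -43.52 = 56.81°.
Normalise into (−180°, 180°]: 56.81° stays 56.81°.
Positive ⇒ the second point lies to the east; separation 56.81°.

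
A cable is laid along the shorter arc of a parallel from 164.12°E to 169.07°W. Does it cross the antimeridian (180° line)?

Naïve |-169.07 − 164.12| = 333.19° > 180°, so the shorter arc goes the other way round — across 180°.
Signed shortest Δλ = ((-169.07 − 164.12 + 180) mod 360) − 180 = 26.81°.
Going east by 26.81° from +164.12° passes through 180° before reaching -169.07°.

Yes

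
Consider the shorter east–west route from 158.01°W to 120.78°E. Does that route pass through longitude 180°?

Naïve |120.78 − -158.01| = 278.79° > 180°, so the shorter arc goes the other way round — across 180°.
Signed shortest Δλ = ((120.78 − -158.01 + 180) mod 360) − 180 = -81.21°.
Going west by 81.21° from -158.01° passes through 180° before reaching +120.78°.

Yes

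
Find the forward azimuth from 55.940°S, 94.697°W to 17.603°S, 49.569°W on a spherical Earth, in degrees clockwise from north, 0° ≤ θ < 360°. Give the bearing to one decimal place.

60.1°

Δλ = -49.569 − -94.697 = 45.128°.
θ = atan2( sin Δλ · cos φ₂ , cos φ₁ · sin φ₂ − sin φ₁ · cos φ₂ · cos Δλ )
  = atan2(0.67550, 0.38775) = 60.143° → normalised to [0°, 360°): 60.143°.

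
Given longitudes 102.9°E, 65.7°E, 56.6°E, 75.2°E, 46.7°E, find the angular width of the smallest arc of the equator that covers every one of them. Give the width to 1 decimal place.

56.2°

Sort the longitudes: +46.7°, +56.6°, +65.7°, +75.2°, +102.9°.
Eastward gaps between consecutive values (wrapping around): 9.9°, 9.1°, 9.5°, 27.7°, 303.8°.
Largest gap = 303.8° ⇒ minimal covering band is its complement: 360° − 303.8° = 56.2°.
Band runs from +46.7° eastward to +102.9°.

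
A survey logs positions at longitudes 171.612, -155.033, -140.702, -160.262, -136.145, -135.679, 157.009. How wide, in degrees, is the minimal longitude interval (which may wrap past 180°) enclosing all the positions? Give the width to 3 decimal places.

Sort the longitudes: -160.262°, -155.033°, -140.702°, -136.145°, -135.679°, +157.009°, +171.612°.
Eastward gaps between consecutive values (wrapping around): 5.229°, 14.331°, 4.557°, 0.466°, 292.688°, 14.603°, 28.126°.
Largest gap = 292.688° ⇒ minimal covering band is its complement: 360° − 292.688° = 67.312°.
Band runs from +157.009° eastward to -135.679°, crossing the antimeridian.

67.312°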